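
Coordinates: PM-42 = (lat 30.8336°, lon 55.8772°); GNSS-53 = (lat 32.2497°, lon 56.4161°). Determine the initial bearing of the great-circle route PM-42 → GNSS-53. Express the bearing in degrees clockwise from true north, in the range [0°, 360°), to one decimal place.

Δλ = 0.5389°
y = sin Δλ · cos φ₂ = 0.007954
x = cos φ₁ sin φ₂ − sin φ₁ cos φ₂ cos Δλ = 0.024732
θ = atan2(y, x) = 17.8290° → 17.8290° (mod 360°)

17.8°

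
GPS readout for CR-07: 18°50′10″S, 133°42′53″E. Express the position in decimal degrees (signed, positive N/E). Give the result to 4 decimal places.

-18.8361°, +133.7147°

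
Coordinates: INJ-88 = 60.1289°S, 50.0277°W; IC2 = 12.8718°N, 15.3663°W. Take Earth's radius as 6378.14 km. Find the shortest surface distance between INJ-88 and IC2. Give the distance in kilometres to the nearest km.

8694 km

Δφ = 73.0007°,  Δλ = 34.6614°
a = sin²(Δφ/2) + cos φ₁ cos φ₂ sin²(Δλ/2) = 0.396905
c = 2·arcsin(√a) = 1.363116 rad = 78.1008°
d = R·c = 6378.14 × 1.363116 = 8694.1 km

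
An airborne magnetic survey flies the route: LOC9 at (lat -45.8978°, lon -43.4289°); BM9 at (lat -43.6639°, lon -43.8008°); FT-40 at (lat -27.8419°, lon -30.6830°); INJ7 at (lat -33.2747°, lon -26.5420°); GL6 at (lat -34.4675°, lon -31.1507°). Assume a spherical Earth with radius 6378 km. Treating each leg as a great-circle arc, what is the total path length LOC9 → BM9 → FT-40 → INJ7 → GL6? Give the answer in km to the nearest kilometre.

LOC9→BM9: c = 0.039260 rad, d = 250.40 km
BM9→FT-40: c = 0.331910 rad, d = 2116.92 km
FT-40→INJ7: c = 0.113392 rad, d = 723.22 km
INJ7→GL6: c = 0.069948 rad, d = 446.13 km
Total = 250.40 + 2116.92 + 723.22 + 446.13 = 3536.66 km

3537 km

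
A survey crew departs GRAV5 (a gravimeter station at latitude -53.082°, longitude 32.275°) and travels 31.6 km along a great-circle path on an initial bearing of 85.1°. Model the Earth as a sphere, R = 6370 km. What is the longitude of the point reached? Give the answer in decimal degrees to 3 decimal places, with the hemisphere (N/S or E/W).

δ = d/R = 31.6/6370 = 0.004961 rad
φ₂ = arcsin(sin φ₁ cos δ + cos φ₁ sin δ cos θ)
   = arcsin(-0.79950·0.99999 + 0.60067·0.00496·0.08542) = -53.05679°
λ₂ = λ₁ + atan2(sin θ sin δ cos φ₁, cos δ − sin φ₁ sin φ₂) = 32.74619°

32.746°E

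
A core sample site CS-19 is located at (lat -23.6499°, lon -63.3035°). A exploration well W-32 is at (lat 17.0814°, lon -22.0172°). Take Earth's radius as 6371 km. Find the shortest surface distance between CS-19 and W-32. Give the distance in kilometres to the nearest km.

Δφ = 40.7313°,  Δλ = 41.2863°
a = sin²(Δφ/2) + cos φ₁ cos φ₂ sin²(Δλ/2) = 0.229939
c = 2·arcsin(√a) = 1.000215 rad = 57.3081°
d = R·c = 6371 × 1.000215 = 6372.4 km

6372 km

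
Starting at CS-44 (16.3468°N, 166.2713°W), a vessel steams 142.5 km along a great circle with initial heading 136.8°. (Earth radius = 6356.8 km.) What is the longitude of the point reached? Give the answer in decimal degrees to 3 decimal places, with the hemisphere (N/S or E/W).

165.359°W

δ = d/R = 142.5/6356.8 = 0.022417 rad
φ₂ = arcsin(sin φ₁ cos δ + cos φ₁ sin δ cos θ)
   = arcsin(0.28145·0.99975 + 0.95958·0.02242·-0.72897) = 15.40858°
λ₂ = λ₁ + atan2(sin θ sin δ cos φ₁, cos δ − sin φ₁ sin φ₂) = -165.35933°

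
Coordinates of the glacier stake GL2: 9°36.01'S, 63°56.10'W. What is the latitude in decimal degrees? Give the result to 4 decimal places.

9.6002°S

9° + 36.01′/60 = 9 + 0.60017 = 9.6002°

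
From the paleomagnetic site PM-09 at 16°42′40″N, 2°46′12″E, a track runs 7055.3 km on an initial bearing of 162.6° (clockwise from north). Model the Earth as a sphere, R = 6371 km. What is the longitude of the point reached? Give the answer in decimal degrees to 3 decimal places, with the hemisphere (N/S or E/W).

PM-09: φ = +16.71111°, λ = +2.77000°
δ = d/R = 7055.3/6371 = 1.107409 rad
φ₂ = arcsin(sin φ₁ cos δ + cos φ₁ sin δ cos θ)
   = arcsin(0.28755·0.44698 + 0.95777·0.89454·-0.95424) = -43.55345°
λ₂ = λ₁ + atan2(sin θ sin δ cos φ₁, cos δ − sin φ₁ sin φ₂) = 24.43067°

24.431°E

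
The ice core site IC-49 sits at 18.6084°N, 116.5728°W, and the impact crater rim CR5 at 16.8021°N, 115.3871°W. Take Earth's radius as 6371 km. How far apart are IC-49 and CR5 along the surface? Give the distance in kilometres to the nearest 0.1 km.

236.9 km

Δφ = -1.8063°,  Δλ = 1.1857°
a = sin²(Δφ/2) + cos φ₁ cos φ₂ sin²(Δλ/2) = 0.000346
c = 2·arcsin(√a) = 0.037182 rad = 2.1304°
d = R·c = 6371 × 0.037182 = 236.9 km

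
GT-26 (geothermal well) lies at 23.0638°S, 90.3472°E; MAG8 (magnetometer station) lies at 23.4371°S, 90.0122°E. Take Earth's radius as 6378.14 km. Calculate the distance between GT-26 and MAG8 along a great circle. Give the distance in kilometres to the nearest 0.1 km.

53.9 km

Δφ = -0.3733°,  Δλ = -0.3350°
a = sin²(Δφ/2) + cos φ₁ cos φ₂ sin²(Δλ/2) = 0.000018
c = 2·arcsin(√a) = 0.008444 rad = 0.4838°
d = R·c = 6378.14 × 0.008444 = 53.9 km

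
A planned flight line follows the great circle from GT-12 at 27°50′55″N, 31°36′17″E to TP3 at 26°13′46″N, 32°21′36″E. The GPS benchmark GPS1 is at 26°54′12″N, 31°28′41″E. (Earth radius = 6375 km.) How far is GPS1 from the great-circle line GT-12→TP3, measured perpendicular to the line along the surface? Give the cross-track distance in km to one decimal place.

GT-12: φ = +27.84861°, λ = +31.60472°
TP3: φ = +26.22944°, λ = +32.36000°
GPS1: φ = +26.90333°, λ = +31.47806°
δ₁₃ = central angle GT-12→GPS1 = 0.016615 rad  (haversine)
θ₁₃ = bearing GT-12→GPS1 = 186.815°,  θ₁₂ = bearing GT-12→TP3 = 157.266°
dₓₜ = R·arcsin(sin δ₁₃ · sin(θ₁₃ − θ₁₂)) = 6375·arcsin(0.01661·sin(29.549°)) = 52.234 km
|dₓₜ| = 52.234 km

52.2 km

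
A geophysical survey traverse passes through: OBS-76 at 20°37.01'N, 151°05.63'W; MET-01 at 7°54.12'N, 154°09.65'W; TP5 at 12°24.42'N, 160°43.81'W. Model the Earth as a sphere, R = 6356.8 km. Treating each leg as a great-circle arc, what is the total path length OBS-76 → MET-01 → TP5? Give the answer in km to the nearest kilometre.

OBS-76: φ = +20.61683°, λ = -151.09383°
MET-01: φ = +7.90200°, λ = -154.16083°
TP5: φ = +12.40700°, λ = -160.73017°
OBS-76→MET-01: c = 0.227870 rad, d = 1448.53 km
MET-01→TP5: c = 0.137521 rad, d = 874.19 km
Total = 1448.53 + 874.19 = 2322.72 km

2323 km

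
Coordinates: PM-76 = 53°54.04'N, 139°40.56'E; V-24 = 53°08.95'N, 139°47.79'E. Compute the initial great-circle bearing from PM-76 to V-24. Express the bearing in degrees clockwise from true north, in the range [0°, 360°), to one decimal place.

PM-76: φ = +53.90067°, λ = +139.67600°
V-24: φ = +53.14917°, λ = +139.79650°
Δλ = 0.1205°
y = sin Δλ · cos φ₂ = 0.001261
x = cos φ₁ sin φ₂ − sin φ₁ cos φ₂ cos Δλ = -0.013115
θ = atan2(y, x) = 174.5064° → 174.5064° (mod 360°)

174.5°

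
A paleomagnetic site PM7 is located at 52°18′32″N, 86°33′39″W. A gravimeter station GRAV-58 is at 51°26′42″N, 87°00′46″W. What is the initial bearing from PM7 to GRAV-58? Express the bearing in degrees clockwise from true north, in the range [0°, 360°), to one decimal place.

198.1°

PM7: φ = +52.30889°, λ = -86.56083°
GRAV-58: φ = +51.44500°, λ = -87.01278°
Δλ = -0.4519°
y = sin Δλ · cos φ₂ = -0.004916
x = cos φ₁ sin φ₂ − sin φ₁ cos φ₂ cos Δλ = -0.015062
θ = atan2(y, x) = -161.9231° → 198.0769° (mod 360°)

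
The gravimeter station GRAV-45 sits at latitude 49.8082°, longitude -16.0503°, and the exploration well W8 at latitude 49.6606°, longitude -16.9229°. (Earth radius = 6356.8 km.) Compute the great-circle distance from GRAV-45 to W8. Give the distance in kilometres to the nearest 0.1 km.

64.7 km

Δφ = -0.1476°,  Δλ = -0.8726°
a = sin²(Δφ/2) + cos φ₁ cos φ₂ sin²(Δλ/2) = 0.000026
c = 2·arcsin(√a) = 0.010175 rad = 0.5830°
d = R·c = 6356.8 × 0.010175 = 64.7 km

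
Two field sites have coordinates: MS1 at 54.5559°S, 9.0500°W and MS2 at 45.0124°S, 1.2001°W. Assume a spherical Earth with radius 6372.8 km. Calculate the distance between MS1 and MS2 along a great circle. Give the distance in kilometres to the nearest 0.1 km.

1200.2 km

Δφ = 9.5435°,  Δλ = 7.8499°
a = sin²(Δφ/2) + cos φ₁ cos φ₂ sin²(Δλ/2) = 0.008841
c = 2·arcsin(√a) = 0.188330 rad = 10.7905°
d = R·c = 6372.8 × 0.188330 = 1200.2 km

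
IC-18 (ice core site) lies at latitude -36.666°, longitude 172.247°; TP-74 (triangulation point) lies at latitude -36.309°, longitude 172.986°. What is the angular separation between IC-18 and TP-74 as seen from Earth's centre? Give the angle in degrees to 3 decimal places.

Δφ = 0.3570°,  Δλ = 0.7390°
a = sin²(Δφ/2) + cos φ₁ cos φ₂ sin²(Δλ/2) = 0.000037
c = 2·arcsin(√a) = 0.012098 rad = 0.6931°

0.693°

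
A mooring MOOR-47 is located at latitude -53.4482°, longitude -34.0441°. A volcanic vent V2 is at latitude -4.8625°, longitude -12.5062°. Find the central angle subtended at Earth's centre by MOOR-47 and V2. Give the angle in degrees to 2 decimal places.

Δφ = 48.5857°,  Δλ = 21.5379°
a = sin²(Δφ/2) + cos φ₁ cos φ₂ sin²(Δλ/2) = 0.189968
c = 2·arcsin(√a) = 0.901971 rad = 51.6792°

51.68°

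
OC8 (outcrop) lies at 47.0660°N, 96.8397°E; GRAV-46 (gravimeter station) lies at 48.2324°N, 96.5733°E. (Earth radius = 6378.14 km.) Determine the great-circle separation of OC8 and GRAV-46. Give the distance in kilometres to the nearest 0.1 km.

Δφ = 1.1664°,  Δλ = -0.2664°
a = sin²(Δφ/2) + cos φ₁ cos φ₂ sin²(Δλ/2) = 0.000106
c = 2·arcsin(√a) = 0.020597 rad = 1.1801°
d = R·c = 6378.14 × 0.020597 = 131.4 km

131.4 km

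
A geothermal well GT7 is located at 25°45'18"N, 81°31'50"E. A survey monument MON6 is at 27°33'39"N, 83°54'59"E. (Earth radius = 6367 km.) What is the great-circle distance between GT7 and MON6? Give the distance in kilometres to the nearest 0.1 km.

GT7: φ = +25.75500°, λ = +81.53056°
MON6: φ = +27.56083°, λ = +83.91639°
Δφ = 1.8058°,  Δλ = 2.3858°
a = sin²(Δφ/2) + cos φ₁ cos φ₂ sin²(Δλ/2) = 0.000594
c = 2·arcsin(√a) = 0.048765 rad = 2.7940°
d = R·c = 6367 × 0.048765 = 310.5 km

310.5 km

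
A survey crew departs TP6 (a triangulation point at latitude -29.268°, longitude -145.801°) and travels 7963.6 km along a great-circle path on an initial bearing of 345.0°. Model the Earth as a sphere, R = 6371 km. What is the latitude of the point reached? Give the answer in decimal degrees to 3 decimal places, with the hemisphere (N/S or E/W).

δ = d/R = 7963.6/6371 = 1.249976 rad
φ₂ = arcsin(sin φ₁ cos δ + cos φ₁ sin δ cos θ)
   = arcsin(-0.48890·0.31534 + 0.87234·0.94898·0.96593) = 40.19978°
λ₂ = λ₁ + atan2(sin θ sin δ cos φ₁, cos δ − sin φ₁ sin φ₂) = -164.55880°

40.200°N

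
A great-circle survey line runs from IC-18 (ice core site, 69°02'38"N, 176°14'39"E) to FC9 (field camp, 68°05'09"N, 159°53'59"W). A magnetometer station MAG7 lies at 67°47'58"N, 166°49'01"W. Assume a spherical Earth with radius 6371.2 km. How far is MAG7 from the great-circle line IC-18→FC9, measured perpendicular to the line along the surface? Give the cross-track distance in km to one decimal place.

101.1 km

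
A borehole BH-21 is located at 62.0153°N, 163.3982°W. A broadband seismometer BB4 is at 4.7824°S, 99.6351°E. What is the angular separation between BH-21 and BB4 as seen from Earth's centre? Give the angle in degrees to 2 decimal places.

Δφ = -66.7977°,  Δλ = -96.9667°
a = sin²(Δφ/2) + cos φ₁ cos φ₂ sin²(Δλ/2) = 0.565170
c = 2·arcsin(√a) = 1.701508 rad = 97.4892°

97.49°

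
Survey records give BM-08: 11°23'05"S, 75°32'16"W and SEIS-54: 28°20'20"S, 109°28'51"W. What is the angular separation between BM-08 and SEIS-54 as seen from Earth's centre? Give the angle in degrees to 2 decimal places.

35.95°

BM-08: φ = -11.38472°, λ = -75.53778°
SEIS-54: φ = -28.33889°, λ = -109.48083°
Δφ = -16.9542°,  Δλ = -33.9431°
a = sin²(Δφ/2) + cos φ₁ cos φ₂ sin²(Δλ/2) = 0.095248
c = 2·arcsin(√a) = 0.627488 rad = 35.9524°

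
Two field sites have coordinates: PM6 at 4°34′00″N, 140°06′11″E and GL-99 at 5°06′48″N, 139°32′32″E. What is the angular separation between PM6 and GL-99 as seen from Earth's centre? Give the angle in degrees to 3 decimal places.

PM6: φ = +4.56667°, λ = +140.10306°
GL-99: φ = +5.11333°, λ = +139.54222°
Δφ = 0.5467°,  Δλ = -0.5608°
a = sin²(Δφ/2) + cos φ₁ cos φ₂ sin²(Δλ/2) = 0.000047
c = 2·arcsin(√a) = 0.013644 rad = 0.7818°

0.782°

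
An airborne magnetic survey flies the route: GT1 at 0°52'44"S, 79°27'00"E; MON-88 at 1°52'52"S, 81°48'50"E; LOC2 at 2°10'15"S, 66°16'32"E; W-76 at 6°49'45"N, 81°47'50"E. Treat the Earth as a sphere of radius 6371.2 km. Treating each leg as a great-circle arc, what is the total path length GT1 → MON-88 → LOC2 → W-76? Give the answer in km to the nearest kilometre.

4005 km

GT1: φ = -0.87889°, λ = +79.45000°
MON-88: φ = -1.88111°, λ = +81.81389°
LOC2: φ = -2.17083°, λ = +66.27556°
W-76: φ = +6.82917°, λ = +81.79722°
GT1→MON-88: c = 0.044801 rad, d = 285.44 km
MON-88→LOC2: c = 0.271071 rad, d = 1727.05 km
LOC2→W-76: c = 0.312713 rad, d = 1992.36 km
Total = 285.44 + 1727.05 + 1992.36 = 4004.84 km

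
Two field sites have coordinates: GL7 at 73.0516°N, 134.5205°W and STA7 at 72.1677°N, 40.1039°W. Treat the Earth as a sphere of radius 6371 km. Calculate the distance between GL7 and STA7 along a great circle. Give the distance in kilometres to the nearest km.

Δφ = -0.8839°,  Δλ = 94.4166°
a = sin²(Δφ/2) + cos φ₁ cos φ₂ sin²(Δλ/2) = 0.048132
c = 2·arcsin(√a) = 0.442377 rad = 25.3463°
d = R·c = 6371 × 0.442377 = 2818.4 km

2818 km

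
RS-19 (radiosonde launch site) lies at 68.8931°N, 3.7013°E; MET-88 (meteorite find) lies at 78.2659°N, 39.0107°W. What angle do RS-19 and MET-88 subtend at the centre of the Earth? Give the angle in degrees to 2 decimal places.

Δφ = 9.3728°,  Δλ = -42.7120°
a = sin²(Δφ/2) + cos φ₁ cos φ₂ sin²(Δλ/2) = 0.016387
c = 2·arcsin(√a) = 0.256730 rad = 14.7095°

14.71°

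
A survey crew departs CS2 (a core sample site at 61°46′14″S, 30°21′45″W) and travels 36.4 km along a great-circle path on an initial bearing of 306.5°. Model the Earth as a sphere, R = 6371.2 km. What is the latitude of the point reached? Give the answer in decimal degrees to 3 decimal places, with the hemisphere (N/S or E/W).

61.575°S

CS2: φ = -61.77056°, λ = -30.36250°
δ = d/R = 36.4/6371.2 = 0.005713 rad
φ₂ = arcsin(sin φ₁ cos δ + cos φ₁ sin δ cos θ)
   = arcsin(-0.88106·0.99998 + 0.47300·0.00571·0.59482) = -61.57473°
λ₂ = λ₁ + atan2(sin θ sin δ cos φ₁, cos δ − sin φ₁ sin φ₂) = -30.91530°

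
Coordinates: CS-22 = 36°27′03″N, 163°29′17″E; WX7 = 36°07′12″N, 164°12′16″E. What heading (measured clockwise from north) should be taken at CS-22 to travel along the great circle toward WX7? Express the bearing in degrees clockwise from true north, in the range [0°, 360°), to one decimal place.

CS-22: φ = +36.45083°, λ = +163.48806°
WX7: φ = +36.12000°, λ = +164.20444°
Δλ = 0.7164°
y = sin Δλ · cos φ₂ = 0.010100
x = cos φ₁ sin φ₂ − sin φ₁ cos φ₂ cos Δλ = -0.005737
θ = atan2(y, x) = 119.5963° → 119.5963° (mod 360°)

119.6°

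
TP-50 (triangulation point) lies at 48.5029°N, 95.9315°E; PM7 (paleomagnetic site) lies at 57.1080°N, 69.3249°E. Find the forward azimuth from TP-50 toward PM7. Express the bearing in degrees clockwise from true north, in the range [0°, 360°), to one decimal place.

Δλ = -26.6066°
y = sin Δλ · cos φ₂ = -0.243215
x = cos φ₁ sin φ₂ − sin φ₁ cos φ₂ cos Δλ = 0.192696
θ = atan2(y, x) = -51.6106° → 308.3894° (mod 360°)

308.4°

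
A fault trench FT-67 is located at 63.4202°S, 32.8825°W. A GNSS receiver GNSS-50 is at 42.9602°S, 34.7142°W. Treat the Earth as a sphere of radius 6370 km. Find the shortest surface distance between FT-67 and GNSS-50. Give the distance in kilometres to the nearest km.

Δφ = 20.4600°,  Δλ = -1.8317°
a = sin²(Δφ/2) + cos φ₁ cos φ₂ sin²(Δλ/2) = 0.031625
c = 2·arcsin(√a) = 0.357573 rad = 20.4874°
d = R·c = 6370 × 0.357573 = 2277.7 km

2278 km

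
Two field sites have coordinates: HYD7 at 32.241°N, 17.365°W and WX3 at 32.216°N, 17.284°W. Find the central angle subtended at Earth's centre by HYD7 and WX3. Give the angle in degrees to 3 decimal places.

0.073°

Δφ = -0.0250°,  Δλ = 0.0810°
a = sin²(Δφ/2) + cos φ₁ cos φ₂ sin²(Δλ/2) = 0.000000
c = 2·arcsin(√a) = 0.001273 rad = 0.0729°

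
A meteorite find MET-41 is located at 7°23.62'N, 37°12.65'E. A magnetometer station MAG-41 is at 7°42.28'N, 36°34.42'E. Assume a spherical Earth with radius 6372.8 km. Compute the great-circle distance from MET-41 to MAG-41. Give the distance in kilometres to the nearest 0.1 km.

78.3 km

MET-41: φ = +7.39367°, λ = +37.21083°
MAG-41: φ = +7.70467°, λ = +36.57367°
Δφ = 0.3110°,  Δλ = -0.6372°
a = sin²(Δφ/2) + cos φ₁ cos φ₂ sin²(Δλ/2) = 0.000038
c = 2·arcsin(√a) = 0.012288 rad = 0.7041°
d = R·c = 6372.8 × 0.012288 = 78.3 km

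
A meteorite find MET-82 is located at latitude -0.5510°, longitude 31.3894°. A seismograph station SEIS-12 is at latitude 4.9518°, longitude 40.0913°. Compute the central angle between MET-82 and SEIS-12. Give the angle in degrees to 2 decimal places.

Δφ = 5.5028°,  Δλ = 8.7019°
a = sin²(Δφ/2) + cos φ₁ cos φ₂ sin²(Δλ/2) = 0.008038
c = 2·arcsin(√a) = 0.179552 rad = 10.2875°

10.29°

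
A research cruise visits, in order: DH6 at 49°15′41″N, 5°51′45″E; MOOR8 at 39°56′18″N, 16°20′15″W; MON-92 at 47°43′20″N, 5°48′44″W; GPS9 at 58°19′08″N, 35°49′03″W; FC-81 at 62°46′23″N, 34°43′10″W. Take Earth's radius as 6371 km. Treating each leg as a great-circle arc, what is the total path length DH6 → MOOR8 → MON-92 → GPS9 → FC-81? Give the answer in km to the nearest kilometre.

DH6: φ = +49.26139°, λ = +5.86250°
MOOR8: φ = +39.93833°, λ = -16.33750°
MON-92: φ = +47.72222°, λ = -5.81222°
GPS9: φ = +58.31889°, λ = -35.81750°
FC-81: φ = +62.77306°, λ = -34.71944°
DH6→MOOR8: c = 0.318527 rad, d = 2029.33 km
MOOR8→MON-92: c = 0.189454 rad, d = 1207.01 km
MON-92→GPS9: c = 0.360855 rad, d = 2299.01 km
GPS9→FC-81: c = 0.078306 rad, d = 498.89 km
Total = 2029.33 + 1207.01 + 2299.01 + 498.89 = 6034.24 km

6034 km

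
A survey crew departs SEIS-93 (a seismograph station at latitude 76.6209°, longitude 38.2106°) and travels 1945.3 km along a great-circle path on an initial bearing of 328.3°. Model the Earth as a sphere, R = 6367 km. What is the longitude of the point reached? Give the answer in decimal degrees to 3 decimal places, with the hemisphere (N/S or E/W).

61.940°W

δ = d/R = 1945.3/6367 = 0.305529 rad
φ₂ = arcsin(sin φ₁ cos δ + cos φ₁ sin δ cos θ)
   = arcsin(0.97286·0.95369 + 0.23139·0.30080·0.85081) = 80.75980°
λ₂ = λ₁ + atan2(sin θ sin δ cos φ₁, cos δ − sin φ₁ sin φ₂) = -61.94012°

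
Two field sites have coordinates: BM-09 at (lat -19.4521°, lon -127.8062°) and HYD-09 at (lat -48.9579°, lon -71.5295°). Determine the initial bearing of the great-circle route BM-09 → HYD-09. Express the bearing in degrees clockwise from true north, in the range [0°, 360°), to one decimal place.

137.2°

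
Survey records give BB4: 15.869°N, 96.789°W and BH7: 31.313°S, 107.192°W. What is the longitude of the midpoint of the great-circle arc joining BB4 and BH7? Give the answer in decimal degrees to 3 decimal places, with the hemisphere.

Bx = cos φ₂ cos Δλ = 0.840297,  By = cos φ₂ sin Δλ = -0.154269
φₘ = atan2(sin φ₁ + sin φ₂, √((cos φ₁ + Bx)² + By²)) = -7.75343°
λₘ = λ₁ + atan2(By, cos φ₁ + Bx) = -101.68165°

101.682°W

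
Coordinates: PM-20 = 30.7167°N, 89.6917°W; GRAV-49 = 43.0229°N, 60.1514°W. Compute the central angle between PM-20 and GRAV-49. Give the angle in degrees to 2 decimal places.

26.45°

Δφ = 12.3062°,  Δλ = 29.5403°
a = sin²(Δφ/2) + cos φ₁ cos φ₂ sin²(Δλ/2) = 0.052339
c = 2·arcsin(√a) = 0.461644 rad = 26.4502°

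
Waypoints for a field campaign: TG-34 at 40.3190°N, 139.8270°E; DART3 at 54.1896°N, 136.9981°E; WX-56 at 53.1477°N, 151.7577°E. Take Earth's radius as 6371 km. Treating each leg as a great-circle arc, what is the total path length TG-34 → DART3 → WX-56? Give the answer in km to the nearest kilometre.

TG-34→DART3: c = 0.244345 rad, d = 1556.72 km
DART3→WX-56: c = 0.153412 rad, d = 977.39 km
Total = 1556.72 + 977.39 = 2534.11 km

2534 km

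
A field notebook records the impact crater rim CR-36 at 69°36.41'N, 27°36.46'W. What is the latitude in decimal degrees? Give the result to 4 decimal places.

69° + 36.41′/60 = 69 + 0.60683 = 69.6068°

69.6068°N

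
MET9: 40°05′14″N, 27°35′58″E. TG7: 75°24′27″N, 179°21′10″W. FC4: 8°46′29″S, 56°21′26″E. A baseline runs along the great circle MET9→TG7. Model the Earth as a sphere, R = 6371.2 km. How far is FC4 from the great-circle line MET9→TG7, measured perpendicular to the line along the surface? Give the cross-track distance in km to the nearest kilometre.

3771 km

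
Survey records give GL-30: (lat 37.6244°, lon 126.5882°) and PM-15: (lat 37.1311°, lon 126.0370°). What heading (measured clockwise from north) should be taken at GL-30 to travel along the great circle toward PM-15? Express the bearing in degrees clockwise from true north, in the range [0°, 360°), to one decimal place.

221.8°

Δλ = -0.5512°
y = sin Δλ · cos φ₂ = -0.007670
x = cos φ₁ sin φ₂ − sin φ₁ cos φ₂ cos Δλ = -0.008587
θ = atan2(y, x) = -138.2298° → 221.7702° (mod 360°)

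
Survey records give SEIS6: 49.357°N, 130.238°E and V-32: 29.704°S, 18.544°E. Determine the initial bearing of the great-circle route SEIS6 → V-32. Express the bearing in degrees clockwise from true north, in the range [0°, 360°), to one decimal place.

264.4°

Δλ = -111.6940°
y = sin Δλ · cos φ₂ = -0.807075
x = cos φ₁ sin φ₂ − sin φ₁ cos φ₂ cos Δλ = -0.079126
θ = atan2(y, x) = -95.5994° → 264.4006° (mod 360°)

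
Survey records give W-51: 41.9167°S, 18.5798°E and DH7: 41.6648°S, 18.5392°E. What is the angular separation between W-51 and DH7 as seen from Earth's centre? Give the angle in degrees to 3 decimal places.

Δφ = 0.2519°,  Δλ = -0.0406°
a = sin²(Δφ/2) + cos φ₁ cos φ₂ sin²(Δλ/2) = 0.000005
c = 2·arcsin(√a) = 0.004428 rad = 0.2537°

0.254°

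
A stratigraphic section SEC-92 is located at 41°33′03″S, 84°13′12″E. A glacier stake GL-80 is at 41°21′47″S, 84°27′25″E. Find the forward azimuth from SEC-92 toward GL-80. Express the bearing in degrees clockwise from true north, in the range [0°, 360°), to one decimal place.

43.5°

SEC-92: φ = -41.55083°, λ = +84.22000°
GL-80: φ = -41.36306°, λ = +84.45694°
Δλ = 0.2369°
y = sin Δλ · cos φ₂ = 0.003104
x = cos φ₁ sin φ₂ − sin φ₁ cos φ₂ cos Δλ = 0.003273
θ = atan2(y, x) = 43.4795° → 43.4795° (mod 360°)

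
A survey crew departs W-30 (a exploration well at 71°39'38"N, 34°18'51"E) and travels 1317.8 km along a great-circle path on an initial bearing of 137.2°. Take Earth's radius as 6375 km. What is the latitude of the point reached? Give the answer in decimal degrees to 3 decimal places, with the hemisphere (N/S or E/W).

W-30: φ = +71.66056°, λ = +34.31417°
δ = d/R = 1317.8/6375 = 0.206714 rad
φ₂ = arcsin(sin φ₁ cos δ + cos φ₁ sin δ cos θ)
   = arcsin(0.94921·0.97871 + 0.31465·0.20524·-0.73373) = 61.83807°
λ₂ = λ₁ + atan2(sin θ sin δ cos φ₁, cos δ − sin φ₁ sin φ₂) = 51.49991°

61.838°N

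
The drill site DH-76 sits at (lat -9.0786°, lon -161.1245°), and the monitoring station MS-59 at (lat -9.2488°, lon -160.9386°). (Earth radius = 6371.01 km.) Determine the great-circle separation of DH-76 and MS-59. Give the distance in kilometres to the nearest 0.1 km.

27.8 km

Δφ = -0.1702°,  Δλ = 0.1859°
a = sin²(Δφ/2) + cos φ₁ cos φ₂ sin²(Δλ/2) = 0.000005
c = 2·arcsin(√a) = 0.004369 rad = 0.2503°
d = R·c = 6371.01 × 0.004369 = 27.8 km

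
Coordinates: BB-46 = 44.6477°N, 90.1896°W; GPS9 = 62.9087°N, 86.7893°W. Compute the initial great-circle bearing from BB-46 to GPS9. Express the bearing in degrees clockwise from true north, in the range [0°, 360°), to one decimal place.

4.9°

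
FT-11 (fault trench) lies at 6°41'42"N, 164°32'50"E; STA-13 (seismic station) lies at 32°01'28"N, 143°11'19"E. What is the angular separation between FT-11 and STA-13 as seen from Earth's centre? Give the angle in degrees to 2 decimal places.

32.22°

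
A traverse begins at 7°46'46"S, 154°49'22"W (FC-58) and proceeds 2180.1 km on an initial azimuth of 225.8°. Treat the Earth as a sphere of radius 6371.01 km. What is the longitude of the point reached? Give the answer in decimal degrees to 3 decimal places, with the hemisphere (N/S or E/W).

169.761°W

FC-58: φ = -7.77944°, λ = -154.82278°
δ = d/R = 2180.1/6371.01 = 0.342191 rad
φ₂ = arcsin(sin φ₁ cos δ + cos φ₁ sin δ cos θ)
   = arcsin(-0.13536·0.94202 + 0.99080·0.33555·-0.69717) = -21.05684°
λ₂ = λ₁ + atan2(sin θ sin δ cos φ₁, cos δ − sin φ₁ sin φ₂) = -169.76076°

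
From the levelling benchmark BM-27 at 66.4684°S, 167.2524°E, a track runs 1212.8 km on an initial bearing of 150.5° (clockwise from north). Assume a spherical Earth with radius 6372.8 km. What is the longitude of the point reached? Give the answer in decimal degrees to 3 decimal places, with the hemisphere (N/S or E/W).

171.624°W

δ = d/R = 1212.8/6372.8 = 0.190309 rad
φ₂ = arcsin(sin φ₁ cos δ + cos φ₁ sin δ cos θ)
   = arcsin(-0.91684·0.98195 + 0.39925·0.18916·-0.87036) = -75.02084°
λ₂ = λ₁ + atan2(sin θ sin δ cos φ₁, cos δ − sin φ₁ sin φ₂) = -171.62375°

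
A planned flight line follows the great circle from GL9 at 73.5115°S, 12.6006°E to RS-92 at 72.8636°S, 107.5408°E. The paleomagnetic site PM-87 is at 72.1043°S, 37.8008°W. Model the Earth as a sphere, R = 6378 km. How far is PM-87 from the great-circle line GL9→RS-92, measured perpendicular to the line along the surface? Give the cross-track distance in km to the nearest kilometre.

1454 km

δ₁₃ = central angle GL9→PM-87 = 0.253363 rad  (haversine)
θ₁₃ = bearing GL9→PM-87 = 250.837°,  θ₁₂ = bearing GL9→RS-92 = 135.195°
dₓₜ = R·arcsin(sin δ₁₃ · sin(θ₁₃ − θ₁₂)) = 6378·arcsin(0.25066·sin(115.643°)) = 1453.817 km
|dₓₜ| = 1453.817 km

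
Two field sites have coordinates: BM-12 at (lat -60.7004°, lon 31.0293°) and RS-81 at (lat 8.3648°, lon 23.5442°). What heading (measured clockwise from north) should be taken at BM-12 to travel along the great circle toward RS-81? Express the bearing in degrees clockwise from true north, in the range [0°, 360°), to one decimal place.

352.1°

Δλ = -7.4851°
y = sin Δλ · cos φ₂ = -0.128883
x = cos φ₁ sin φ₂ − sin φ₁ cos φ₂ cos Δλ = 0.926636
θ = atan2(y, x) = -7.9183° → 352.0817° (mod 360°)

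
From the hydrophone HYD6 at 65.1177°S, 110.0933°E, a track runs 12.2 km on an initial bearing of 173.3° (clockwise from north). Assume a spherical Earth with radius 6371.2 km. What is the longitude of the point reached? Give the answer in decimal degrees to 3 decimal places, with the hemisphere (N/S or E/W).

110.124°E

δ = d/R = 12.2/6371.2 = 0.001915 rad
φ₂ = arcsin(sin φ₁ cos δ + cos φ₁ sin δ cos θ)
   = arcsin(-0.90717·1.00000 + 0.42076·0.00191·-0.99317) = -65.22666°
λ₂ = λ₁ + atan2(sin θ sin δ cos φ₁, cos δ − sin φ₁ sin φ₂) = 110.12385°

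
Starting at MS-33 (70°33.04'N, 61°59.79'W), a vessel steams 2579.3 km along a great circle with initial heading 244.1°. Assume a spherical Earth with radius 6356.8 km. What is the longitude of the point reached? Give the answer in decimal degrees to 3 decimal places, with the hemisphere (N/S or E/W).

99.154°W

MS-33: φ = +70.55067°, λ = -61.99650°
δ = d/R = 2579.3/6356.8 = 0.405754 rad
φ₂ = arcsin(sin φ₁ cos δ + cos φ₁ sin δ cos θ)
   = arcsin(0.94294·0.91880 + 0.33297·0.39471·-0.43680) = 53.99505°
λ₂ = λ₁ + atan2(sin θ sin δ cos φ₁, cos δ − sin φ₁ sin φ₂) = -99.15364°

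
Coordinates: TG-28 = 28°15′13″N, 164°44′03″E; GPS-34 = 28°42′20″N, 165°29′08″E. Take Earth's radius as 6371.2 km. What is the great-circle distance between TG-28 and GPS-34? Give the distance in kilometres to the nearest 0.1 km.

TG-28: φ = +28.25361°, λ = +164.73417°
GPS-34: φ = +28.70556°, λ = +165.48556°
Δφ = 0.4519°,  Δλ = 0.7514°
a = sin²(Δφ/2) + cos φ₁ cos φ₂ sin²(Δλ/2) = 0.000049
c = 2·arcsin(√a) = 0.013968 rad = 0.8003°
d = R·c = 6371.2 × 0.013968 = 89.0 km

89.0 km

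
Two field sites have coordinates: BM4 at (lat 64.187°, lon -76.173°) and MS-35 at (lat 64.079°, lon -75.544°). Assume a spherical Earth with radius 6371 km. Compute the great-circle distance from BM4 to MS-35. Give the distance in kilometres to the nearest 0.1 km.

32.8 km

Δφ = -0.1080°,  Δλ = 0.6290°
a = sin²(Δφ/2) + cos φ₁ cos φ₂ sin²(Δλ/2) = 0.000007
c = 2·arcsin(√a) = 0.005147 rad = 0.2949°
d = R·c = 6371 × 0.005147 = 32.8 km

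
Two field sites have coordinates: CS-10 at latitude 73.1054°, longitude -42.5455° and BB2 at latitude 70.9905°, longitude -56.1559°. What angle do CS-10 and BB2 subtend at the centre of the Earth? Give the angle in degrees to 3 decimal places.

4.684°

Δφ = -2.1149°,  Δλ = -13.6104°
a = sin²(Δφ/2) + cos φ₁ cos φ₂ sin²(Δλ/2) = 0.001670
c = 2·arcsin(√a) = 0.081746 rad = 4.6837°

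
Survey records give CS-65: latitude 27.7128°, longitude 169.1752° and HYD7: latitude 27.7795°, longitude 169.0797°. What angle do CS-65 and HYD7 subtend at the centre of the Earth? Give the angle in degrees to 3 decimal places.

Δφ = 0.0667°,  Δλ = -0.0955°
a = sin²(Δφ/2) + cos φ₁ cos φ₂ sin²(Δλ/2) = 0.000001
c = 2·arcsin(√a) = 0.001879 rad = 0.1077°

0.108°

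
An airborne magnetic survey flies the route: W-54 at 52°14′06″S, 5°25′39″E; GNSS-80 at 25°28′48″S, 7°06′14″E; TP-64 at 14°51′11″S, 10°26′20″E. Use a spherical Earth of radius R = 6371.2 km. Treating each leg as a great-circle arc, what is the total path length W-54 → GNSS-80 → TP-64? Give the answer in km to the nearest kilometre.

W-54: φ = -52.23500°, λ = +5.42750°
GNSS-80: φ = -25.48000°, λ = +7.10389°
TP-64: φ = -14.85306°, λ = +10.43889°
W-54→GNSS-80: c = 0.467488 rad, d = 2978.46 km
GNSS-80→TP-64: c = 0.193324 rad, d = 1231.71 km
Total = 2978.46 + 1231.71 = 4210.17 km

4210 km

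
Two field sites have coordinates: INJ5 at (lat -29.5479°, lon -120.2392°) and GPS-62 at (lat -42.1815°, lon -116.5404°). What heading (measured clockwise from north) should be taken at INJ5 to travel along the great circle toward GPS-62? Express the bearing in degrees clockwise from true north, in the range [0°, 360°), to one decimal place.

167.7°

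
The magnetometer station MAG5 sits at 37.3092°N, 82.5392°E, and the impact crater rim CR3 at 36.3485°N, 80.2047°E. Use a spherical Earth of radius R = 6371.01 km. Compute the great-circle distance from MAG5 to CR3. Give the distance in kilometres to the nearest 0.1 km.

233.6 km

Δφ = -0.9607°,  Δλ = -2.3345°
a = sin²(Δφ/2) + cos φ₁ cos φ₂ sin²(Δλ/2) = 0.000336
c = 2·arcsin(√a) = 0.036669 rad = 2.1010°
d = R·c = 6371.01 × 0.036669 = 233.6 km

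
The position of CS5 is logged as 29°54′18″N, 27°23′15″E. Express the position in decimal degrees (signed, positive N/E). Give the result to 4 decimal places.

+29.9050°, +27.3875°

lat: 29.9050° N → +29.9050°
lon: 27.3875° E → +27.3875°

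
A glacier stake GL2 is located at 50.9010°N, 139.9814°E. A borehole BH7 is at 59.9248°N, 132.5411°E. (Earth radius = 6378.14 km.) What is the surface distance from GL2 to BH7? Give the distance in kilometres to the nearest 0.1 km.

Δφ = 9.0238°,  Δλ = -7.4403°
a = sin²(Δφ/2) + cos φ₁ cos φ₂ sin²(Δλ/2) = 0.007519
c = 2·arcsin(√a) = 0.173641 rad = 9.9489°
d = R·c = 6378.14 × 0.173641 = 1107.5 km

1107.5 km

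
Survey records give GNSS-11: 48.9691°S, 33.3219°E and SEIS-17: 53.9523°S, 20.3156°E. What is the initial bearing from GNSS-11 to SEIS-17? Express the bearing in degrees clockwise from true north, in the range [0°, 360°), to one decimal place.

233.4°

Δλ = -13.0063°
y = sin Δλ · cos φ₂ = -0.132437
x = cos φ₁ sin φ₂ − sin φ₁ cos φ₂ cos Δλ = -0.098252
θ = atan2(y, x) = -126.5708° → 233.4292° (mod 360°)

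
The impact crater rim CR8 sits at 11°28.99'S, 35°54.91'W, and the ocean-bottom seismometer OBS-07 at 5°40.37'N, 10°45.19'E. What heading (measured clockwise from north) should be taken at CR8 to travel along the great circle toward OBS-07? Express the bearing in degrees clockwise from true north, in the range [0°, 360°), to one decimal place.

CR8: φ = -11.48317°, λ = -35.91517°
OBS-07: φ = +5.67283°, λ = +10.75317°
Δλ = 46.6683°
y = sin Δλ · cos φ₂ = 0.723831
x = cos φ₁ sin φ₂ − sin φ₁ cos φ₂ cos Δλ = 0.232813
θ = atan2(y, x) = 72.1701° → 72.1701° (mod 360°)

72.2°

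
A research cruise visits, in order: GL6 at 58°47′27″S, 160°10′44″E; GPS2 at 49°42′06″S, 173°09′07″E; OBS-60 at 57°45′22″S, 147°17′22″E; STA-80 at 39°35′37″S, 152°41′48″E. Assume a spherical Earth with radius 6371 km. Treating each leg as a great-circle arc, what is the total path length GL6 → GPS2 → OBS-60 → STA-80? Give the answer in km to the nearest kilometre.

5274 km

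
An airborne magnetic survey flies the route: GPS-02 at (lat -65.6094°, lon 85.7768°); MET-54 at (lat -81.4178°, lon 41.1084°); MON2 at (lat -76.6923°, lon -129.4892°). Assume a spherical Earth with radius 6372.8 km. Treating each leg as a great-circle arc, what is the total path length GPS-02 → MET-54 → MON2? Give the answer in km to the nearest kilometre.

4562 km

GPS-02→MET-54: c = 0.335092 rad, d = 2135.47 km
MET-54→MON2: c = 0.380811 rad, d = 2426.83 km
Total = 2135.47 + 2426.83 = 4562.31 km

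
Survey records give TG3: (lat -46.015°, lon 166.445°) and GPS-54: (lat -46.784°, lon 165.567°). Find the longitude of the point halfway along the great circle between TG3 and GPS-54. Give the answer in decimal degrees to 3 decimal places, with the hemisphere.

166.009°E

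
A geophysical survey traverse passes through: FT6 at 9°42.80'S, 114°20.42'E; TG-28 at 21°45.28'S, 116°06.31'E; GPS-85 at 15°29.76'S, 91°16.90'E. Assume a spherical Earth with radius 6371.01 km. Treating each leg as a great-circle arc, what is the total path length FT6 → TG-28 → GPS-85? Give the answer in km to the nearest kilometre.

FT6: φ = -9.71333°, λ = +114.34033°
TG-28: φ = -21.75467°, λ = +116.10517°
GPS-85: φ = -15.49600°, λ = +91.28167°
FT6→TG-28: c = 0.212232 rad, d = 1352.13 km
TG-28→GPS-85: c = 0.424256 rad, d = 2702.94 km
Total = 1352.13 + 2702.94 = 4055.08 km

4055 km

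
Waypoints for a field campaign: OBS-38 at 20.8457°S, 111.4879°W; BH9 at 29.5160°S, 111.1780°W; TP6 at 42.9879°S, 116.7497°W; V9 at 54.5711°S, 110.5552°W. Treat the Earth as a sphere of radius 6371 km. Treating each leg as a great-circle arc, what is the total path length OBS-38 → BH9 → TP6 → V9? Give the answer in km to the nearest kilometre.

3907 km

OBS-38→BH9: c = 0.151404 rad, d = 964.60 km
BH9→TP6: c = 0.247708 rad, d = 1578.15 km
TP6→V9: c = 0.214146 rad, d = 1364.32 km
Total = 964.60 + 1578.15 + 1364.32 = 3907.07 km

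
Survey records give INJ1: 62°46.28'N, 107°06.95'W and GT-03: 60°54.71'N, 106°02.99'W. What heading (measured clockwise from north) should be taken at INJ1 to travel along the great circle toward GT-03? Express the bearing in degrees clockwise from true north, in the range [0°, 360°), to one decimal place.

INJ1: φ = +62.77133°, λ = -107.11583°
GT-03: φ = +60.91183°, λ = -106.04983°
Δλ = 1.0660°
y = sin Δλ · cos φ₂ = 0.009044
x = cos φ₁ sin φ₂ − sin φ₁ cos φ₂ cos Δλ = -0.032374
θ = atan2(y, x) = 164.3909° → 164.3909° (mod 360°)

164.4°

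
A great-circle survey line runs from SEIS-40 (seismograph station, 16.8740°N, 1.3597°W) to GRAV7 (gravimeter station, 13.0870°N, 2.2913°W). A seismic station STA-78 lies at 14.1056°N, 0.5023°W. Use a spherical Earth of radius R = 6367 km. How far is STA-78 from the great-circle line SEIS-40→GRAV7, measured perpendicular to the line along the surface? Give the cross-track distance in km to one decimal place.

δ₁₃ = central angle SEIS-40→STA-78 = 0.050423 rad  (haversine)
θ₁₃ = bearing SEIS-40→STA-78 = 163.265°,  θ₁₂ = bearing SEIS-40→GRAV7 = 193.491°
dₓₜ = R·arcsin(sin δ₁₃ · sin(θ₁₃ − θ₁₂)) = 6367·arcsin(0.05040·sin(-30.225°)) = -161.564 km
|dₓₜ| = 161.564 km

161.6 km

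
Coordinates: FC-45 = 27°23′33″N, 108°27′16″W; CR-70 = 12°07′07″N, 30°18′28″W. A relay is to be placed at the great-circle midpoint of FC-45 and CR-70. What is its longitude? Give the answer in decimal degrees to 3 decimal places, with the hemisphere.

FC-45: φ = +27.39250°, λ = -108.45444°
CR-70: φ = +12.11861°, λ = -30.30778°
Bx = cos φ₂ cos Δλ = 0.200830,  By = cos φ₂ sin Δλ = 0.956867
φₘ = atan2(sin φ₁ + sin φ₂, √((cos φ₁ + Bx)² + By²)) = 24.80928°
λₘ = λ₁ + atan2(By, cos φ₁ + Bx) = -67.14209°

67.142°W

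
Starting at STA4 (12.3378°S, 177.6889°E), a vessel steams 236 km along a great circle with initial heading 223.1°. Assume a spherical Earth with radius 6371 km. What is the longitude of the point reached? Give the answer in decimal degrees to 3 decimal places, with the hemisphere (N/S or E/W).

δ = d/R = 236/6371 = 0.037043 rad
φ₂ = arcsin(sin φ₁ cos δ + cos φ₁ sin δ cos θ)
   = arcsin(-0.21367·0.99931 + 0.97690·0.03703·-0.73016) = -13.88329°
λ₂ = λ₁ + atan2(sin θ sin δ cos φ₁, cos δ − sin φ₁ sin φ₂) = 176.19525°

176.195°E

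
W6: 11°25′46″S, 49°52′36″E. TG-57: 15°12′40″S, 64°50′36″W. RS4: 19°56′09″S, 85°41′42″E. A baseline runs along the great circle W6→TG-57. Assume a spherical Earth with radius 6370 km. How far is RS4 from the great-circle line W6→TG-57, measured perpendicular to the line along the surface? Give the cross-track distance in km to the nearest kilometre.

W6: φ = -11.42944°, λ = +49.87667°
TG-57: φ = -15.21111°, λ = -64.84333°
RS4: φ = -19.93583°, λ = +85.69500°
δ₁₃ = central angle W6→RS4 = 0.618525 rad  (haversine)
θ₁₃ = bearing W6→RS4 = 108.413°,  θ₁₂ = bearing W6→TG-57 = 248.962°
dₓₜ = R·arcsin(sin δ₁₃ · sin(θ₁₃ − θ₁₂)) = 6370·arcsin(0.57983·sin(-140.549°)) = -2403.581 km
|dₓₜ| = 2403.581 km

2404 km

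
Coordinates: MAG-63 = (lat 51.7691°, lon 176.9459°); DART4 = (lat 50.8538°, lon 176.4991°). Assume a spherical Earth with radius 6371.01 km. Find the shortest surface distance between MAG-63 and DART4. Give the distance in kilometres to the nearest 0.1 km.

Δφ = -0.9153°,  Δλ = -0.4468°
a = sin²(Δφ/2) + cos φ₁ cos φ₂ sin²(Δλ/2) = 0.000070
c = 2·arcsin(√a) = 0.016702 rad = 0.9570°
d = R·c = 6371.01 × 0.016702 = 106.4 km

106.4 km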